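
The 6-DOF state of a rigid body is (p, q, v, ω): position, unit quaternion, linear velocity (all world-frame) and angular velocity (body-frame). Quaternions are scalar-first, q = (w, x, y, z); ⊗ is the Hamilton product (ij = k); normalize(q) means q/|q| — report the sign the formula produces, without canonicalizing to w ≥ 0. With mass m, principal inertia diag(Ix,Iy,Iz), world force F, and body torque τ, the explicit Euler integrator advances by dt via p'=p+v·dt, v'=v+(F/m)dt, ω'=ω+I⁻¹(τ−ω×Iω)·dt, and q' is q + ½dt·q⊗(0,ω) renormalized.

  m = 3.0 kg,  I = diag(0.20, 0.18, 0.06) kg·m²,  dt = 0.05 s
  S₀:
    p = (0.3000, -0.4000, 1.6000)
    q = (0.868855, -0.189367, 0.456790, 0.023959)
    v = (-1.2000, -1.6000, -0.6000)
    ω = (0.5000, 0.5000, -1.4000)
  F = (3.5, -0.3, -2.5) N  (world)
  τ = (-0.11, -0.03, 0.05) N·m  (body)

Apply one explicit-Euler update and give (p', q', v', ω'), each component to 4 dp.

p' = (0.2400, -0.4800, 1.5700)
q' = (0.8657, -0.1946, 0.4610, -0.0145)
v' = (-1.1417, -1.6050, -0.6417)
ω' = (0.4515, 0.5189, -1.3542)

α = I⁻¹(τ − ω×Iω) = (-0.9700, 0.3778, 0.9167)
ω' = ω + α·dt = (0.4515, 0.5189, -1.3542)
Hamilton product q⊗(0,ω) = (-0.1001689, -0.2170580, 0.1812932, -1.5394755)
q + ½dt·q⊗(0,ω), renormalized = (0.8657, -0.1946, 0.4610, -0.0145)
a = (1.1667, -0.1000, -0.8333)
new position p' = (0.2400, -0.4800, 1.5700)
v + (F/m)dt = (-1.1417, -1.6050, -0.6417)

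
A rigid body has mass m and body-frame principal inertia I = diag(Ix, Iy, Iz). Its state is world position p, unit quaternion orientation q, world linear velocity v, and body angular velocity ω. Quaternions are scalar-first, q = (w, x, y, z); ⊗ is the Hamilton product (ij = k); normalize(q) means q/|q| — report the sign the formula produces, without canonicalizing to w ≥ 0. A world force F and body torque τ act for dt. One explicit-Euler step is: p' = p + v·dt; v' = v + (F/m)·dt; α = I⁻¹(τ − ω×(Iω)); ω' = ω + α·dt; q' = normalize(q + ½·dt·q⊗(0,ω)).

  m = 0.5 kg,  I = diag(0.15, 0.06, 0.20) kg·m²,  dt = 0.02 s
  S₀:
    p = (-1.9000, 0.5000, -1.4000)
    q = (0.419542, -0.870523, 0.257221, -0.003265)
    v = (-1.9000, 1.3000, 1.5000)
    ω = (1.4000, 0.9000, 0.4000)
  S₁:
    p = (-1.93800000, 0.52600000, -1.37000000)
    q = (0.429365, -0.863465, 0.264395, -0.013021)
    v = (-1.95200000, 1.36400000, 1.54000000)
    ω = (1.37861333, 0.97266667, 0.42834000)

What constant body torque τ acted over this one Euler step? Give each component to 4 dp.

τ = (-0.1100, 0.1900, 0.1700)

rate change Δω = (-0.02138667, 0.07266667, 0.02834000)
precession coupling = (0.0504, -0.0280, -0.1134)
applied torque τ = (-0.1100, 0.1900, 0.1700)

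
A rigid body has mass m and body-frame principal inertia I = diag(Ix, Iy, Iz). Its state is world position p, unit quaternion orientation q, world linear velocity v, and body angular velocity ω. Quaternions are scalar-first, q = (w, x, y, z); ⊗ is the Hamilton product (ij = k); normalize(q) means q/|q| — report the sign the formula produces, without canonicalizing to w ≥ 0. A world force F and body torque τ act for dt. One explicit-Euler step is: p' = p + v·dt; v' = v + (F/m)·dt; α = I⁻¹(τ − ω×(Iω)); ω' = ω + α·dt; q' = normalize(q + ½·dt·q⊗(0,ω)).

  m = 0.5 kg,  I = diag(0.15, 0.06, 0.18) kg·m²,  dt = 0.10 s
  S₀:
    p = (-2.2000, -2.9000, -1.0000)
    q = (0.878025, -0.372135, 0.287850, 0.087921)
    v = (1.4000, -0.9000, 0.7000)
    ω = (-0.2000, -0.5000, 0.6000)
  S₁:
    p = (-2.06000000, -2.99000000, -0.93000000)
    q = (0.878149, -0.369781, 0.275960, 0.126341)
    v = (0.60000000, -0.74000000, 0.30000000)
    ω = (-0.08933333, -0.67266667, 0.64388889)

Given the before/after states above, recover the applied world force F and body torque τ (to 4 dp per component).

rate change Δω = (0.11066667, -0.17266667, 0.04388889)
precession coupling = (-0.0360, 0.0036, -0.0090)
τ = I·(Δω/dt) + ω₀×(Iω₀) = (0.1300, -0.1000, 0.0700)
v₁ − v₀ = (-0.80000000, 0.16000000, -0.40000000)
F = m·Δv/dt = (-4.0000, 0.8000, -2.0000)

F = (-4.0000, 0.8000, -2.0000)
τ = (0.1300, -0.1000, 0.0700)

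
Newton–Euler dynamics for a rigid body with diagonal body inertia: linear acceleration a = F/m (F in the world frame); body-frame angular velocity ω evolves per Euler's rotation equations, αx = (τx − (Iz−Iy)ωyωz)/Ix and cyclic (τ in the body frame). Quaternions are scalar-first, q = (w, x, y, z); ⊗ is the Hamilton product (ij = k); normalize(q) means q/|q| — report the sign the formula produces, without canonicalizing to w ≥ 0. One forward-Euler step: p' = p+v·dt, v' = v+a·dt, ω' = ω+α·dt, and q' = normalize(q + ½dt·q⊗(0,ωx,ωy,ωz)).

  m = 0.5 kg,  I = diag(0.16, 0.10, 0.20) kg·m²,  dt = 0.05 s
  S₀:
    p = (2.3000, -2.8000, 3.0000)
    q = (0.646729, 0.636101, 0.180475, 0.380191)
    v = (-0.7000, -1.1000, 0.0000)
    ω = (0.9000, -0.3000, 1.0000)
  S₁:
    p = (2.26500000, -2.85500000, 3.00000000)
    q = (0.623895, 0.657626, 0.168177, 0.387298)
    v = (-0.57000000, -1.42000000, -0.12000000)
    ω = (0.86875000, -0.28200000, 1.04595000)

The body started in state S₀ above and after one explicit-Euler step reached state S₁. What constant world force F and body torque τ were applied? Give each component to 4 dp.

ω₁ − ω₀ = (-0.03125000, 0.01800000, 0.04595000)
applied torque τ = (-0.1300, 0.0000, 0.2000)
v₁ − v₀ = (0.13000000, -0.32000000, -0.12000000)
m·(v₁−v₀)/dt = (1.3000, -3.2000, -1.2000)

F = (1.3000, -3.2000, -1.2000)
τ = (-0.1300, 0.0000, 0.2000)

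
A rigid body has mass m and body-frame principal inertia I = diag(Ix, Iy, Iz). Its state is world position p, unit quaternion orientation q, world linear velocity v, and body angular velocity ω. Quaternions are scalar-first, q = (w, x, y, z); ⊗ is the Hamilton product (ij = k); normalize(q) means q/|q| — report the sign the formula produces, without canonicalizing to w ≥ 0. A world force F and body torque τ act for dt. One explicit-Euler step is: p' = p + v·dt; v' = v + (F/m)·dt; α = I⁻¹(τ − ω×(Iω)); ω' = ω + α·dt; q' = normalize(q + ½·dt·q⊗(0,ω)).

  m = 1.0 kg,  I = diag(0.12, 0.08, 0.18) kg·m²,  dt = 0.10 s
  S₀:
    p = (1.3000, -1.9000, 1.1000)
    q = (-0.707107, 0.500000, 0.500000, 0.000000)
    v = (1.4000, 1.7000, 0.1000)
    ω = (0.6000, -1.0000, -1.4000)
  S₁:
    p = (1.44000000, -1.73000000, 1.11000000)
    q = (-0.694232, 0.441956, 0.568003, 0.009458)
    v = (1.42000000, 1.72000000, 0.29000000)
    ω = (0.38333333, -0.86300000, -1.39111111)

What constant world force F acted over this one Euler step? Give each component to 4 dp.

v₁ − v₀ = (0.02000000, 0.02000000, 0.19000000)
F = m·Δv/dt = (0.2000, 0.2000, 1.9000)

F = (0.2000, 0.2000, 1.9000)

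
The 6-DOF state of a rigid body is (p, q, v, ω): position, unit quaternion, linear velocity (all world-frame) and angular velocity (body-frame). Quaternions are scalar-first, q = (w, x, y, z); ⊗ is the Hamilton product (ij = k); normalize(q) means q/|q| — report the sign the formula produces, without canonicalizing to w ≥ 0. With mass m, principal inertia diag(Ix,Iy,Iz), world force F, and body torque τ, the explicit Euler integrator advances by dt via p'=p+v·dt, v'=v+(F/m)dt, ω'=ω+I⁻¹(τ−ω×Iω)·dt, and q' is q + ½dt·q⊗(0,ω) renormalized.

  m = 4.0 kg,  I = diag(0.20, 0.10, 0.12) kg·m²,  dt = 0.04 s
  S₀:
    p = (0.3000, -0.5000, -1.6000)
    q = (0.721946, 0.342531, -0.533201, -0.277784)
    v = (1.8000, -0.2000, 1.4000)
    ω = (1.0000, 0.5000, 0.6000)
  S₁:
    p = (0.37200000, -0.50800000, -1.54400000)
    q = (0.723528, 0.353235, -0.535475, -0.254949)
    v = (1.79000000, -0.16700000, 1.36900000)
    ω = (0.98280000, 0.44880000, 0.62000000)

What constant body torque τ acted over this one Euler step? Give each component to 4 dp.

rate change Δω = (-0.01720000, -0.05120000, 0.02000000)
precession coupling = (0.0060, 0.0480, -0.0500)
I·α + gyro = (-0.0800, -0.0800, 0.0100)

τ = (-0.0800, -0.0800, 0.0100)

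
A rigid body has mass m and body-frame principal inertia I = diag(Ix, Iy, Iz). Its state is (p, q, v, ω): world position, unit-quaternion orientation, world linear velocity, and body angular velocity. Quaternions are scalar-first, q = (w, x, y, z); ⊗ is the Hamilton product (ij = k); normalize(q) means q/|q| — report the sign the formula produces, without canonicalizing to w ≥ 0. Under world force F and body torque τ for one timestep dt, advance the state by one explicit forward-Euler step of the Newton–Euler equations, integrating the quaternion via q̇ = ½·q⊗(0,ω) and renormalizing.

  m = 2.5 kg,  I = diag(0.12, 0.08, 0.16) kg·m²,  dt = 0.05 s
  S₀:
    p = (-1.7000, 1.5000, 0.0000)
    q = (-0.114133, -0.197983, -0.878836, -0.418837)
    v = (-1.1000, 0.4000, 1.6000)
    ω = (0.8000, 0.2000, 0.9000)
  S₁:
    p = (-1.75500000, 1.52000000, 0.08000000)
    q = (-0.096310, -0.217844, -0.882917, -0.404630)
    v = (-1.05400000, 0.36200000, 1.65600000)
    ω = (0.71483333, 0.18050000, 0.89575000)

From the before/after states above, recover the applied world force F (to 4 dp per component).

F = (2.3000, -1.9000, 2.8000)

velocity change Δv = (0.04600000, -0.03800000, 0.05600000)
F = m·Δv/dt = (2.3000, -1.9000, 2.8000)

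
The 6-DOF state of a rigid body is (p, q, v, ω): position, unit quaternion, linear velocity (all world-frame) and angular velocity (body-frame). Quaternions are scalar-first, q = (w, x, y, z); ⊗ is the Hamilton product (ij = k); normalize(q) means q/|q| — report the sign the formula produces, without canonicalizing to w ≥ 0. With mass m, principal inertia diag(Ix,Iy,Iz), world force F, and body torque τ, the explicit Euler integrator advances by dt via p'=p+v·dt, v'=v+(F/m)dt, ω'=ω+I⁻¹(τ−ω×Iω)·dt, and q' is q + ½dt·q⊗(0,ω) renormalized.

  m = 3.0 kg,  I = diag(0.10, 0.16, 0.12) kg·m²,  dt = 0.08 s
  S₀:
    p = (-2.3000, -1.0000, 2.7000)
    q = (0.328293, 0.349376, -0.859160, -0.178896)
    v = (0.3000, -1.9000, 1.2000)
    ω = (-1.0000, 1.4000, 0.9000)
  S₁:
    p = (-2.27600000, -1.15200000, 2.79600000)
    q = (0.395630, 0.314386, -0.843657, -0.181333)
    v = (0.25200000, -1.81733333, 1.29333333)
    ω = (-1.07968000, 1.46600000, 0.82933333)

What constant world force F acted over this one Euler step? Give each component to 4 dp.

F = (-1.8000, 3.1000, 3.5000)

Δv = v₁−v₀ = (-0.04800000, 0.08266667, 0.09333333)
m·(v₁−v₀)/dt = (-1.8000, 3.1000, 3.5000)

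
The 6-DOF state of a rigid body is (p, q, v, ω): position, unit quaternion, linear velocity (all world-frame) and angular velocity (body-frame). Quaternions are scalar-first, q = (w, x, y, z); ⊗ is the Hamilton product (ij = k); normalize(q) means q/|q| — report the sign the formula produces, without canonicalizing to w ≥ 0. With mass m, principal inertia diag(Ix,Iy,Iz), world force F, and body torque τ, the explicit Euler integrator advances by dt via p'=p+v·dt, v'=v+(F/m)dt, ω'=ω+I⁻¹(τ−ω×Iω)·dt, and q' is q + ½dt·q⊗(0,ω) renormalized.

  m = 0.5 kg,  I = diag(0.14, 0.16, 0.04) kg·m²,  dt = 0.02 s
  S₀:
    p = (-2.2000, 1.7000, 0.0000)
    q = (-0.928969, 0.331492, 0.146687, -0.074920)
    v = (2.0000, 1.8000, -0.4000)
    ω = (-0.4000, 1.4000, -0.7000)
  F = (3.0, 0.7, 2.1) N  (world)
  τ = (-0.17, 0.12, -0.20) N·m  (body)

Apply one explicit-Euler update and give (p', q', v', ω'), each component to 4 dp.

p' = (-2.1600, 1.7360, -0.0080)
q' = (-0.9301, 0.3352, 0.1363, -0.0632)
v' = (2.1200, 1.8280, -0.3160)
ω' = (-0.4411, 1.4115, -0.7944)

a = (6.0000, 1.4000, 4.2000)
new position p' = (-2.1600, 1.7360, -0.0080)
new velocity v' = (2.1200, 1.8280, -0.3160)
ω×(Iω) gyroscopic = (0.1176, 0.0280, -0.0112)
α = I⁻¹(τ − ω×Iω) = (-2.0543, 0.5750, -4.7200)
new body rate ω' = (-0.4411, 1.4115, -0.7944)
Hamilton product q⊗(0,ω) = (-0.1252090, 0.3737947, -1.0385442, 1.1730419)
q' = normalize(q + ½dt·q⊗(0,ω)) = (-0.9301, 0.3352, 0.1363, -0.0632)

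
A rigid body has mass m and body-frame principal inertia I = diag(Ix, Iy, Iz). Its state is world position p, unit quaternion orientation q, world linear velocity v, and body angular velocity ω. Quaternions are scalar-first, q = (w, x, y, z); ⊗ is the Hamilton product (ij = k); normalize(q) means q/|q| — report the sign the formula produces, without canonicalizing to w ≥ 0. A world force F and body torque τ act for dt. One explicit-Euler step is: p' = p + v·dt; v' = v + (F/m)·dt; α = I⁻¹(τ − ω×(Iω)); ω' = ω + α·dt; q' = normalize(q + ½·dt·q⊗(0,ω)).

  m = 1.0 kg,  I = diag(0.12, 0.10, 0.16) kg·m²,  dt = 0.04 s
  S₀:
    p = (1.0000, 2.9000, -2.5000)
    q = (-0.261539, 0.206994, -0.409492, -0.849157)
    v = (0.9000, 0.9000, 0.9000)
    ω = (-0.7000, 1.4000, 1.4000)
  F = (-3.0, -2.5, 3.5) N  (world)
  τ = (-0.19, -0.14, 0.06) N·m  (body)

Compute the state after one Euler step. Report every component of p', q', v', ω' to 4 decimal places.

p' = p + v·dt = (1.0360, 2.9360, -2.4640)
v' = v + a·dt = (0.7800, 0.8000, 1.0400)
ω×(Iω) gyroscopic = (0.1176, 0.0392, 0.0196)
(τ − ω×Iω)/I = (-2.5633, -1.7920, 0.2525)
new body rate ω' = (-0.8025, 1.3283, 1.4101)
Hamilton product q⊗(0,ω) = (1.9070044, 0.7986083, -0.0615363, -0.3630074)
updated quaternion q' = (-0.2232, 0.2228, -0.4104, -0.8557)

p' = (1.0360, 2.9360, -2.4640)
q' = (-0.2232, 0.2228, -0.4104, -0.8557)
v' = (0.7800, 0.8000, 1.0400)
ω' = (-0.8025, 1.3283, 1.4101)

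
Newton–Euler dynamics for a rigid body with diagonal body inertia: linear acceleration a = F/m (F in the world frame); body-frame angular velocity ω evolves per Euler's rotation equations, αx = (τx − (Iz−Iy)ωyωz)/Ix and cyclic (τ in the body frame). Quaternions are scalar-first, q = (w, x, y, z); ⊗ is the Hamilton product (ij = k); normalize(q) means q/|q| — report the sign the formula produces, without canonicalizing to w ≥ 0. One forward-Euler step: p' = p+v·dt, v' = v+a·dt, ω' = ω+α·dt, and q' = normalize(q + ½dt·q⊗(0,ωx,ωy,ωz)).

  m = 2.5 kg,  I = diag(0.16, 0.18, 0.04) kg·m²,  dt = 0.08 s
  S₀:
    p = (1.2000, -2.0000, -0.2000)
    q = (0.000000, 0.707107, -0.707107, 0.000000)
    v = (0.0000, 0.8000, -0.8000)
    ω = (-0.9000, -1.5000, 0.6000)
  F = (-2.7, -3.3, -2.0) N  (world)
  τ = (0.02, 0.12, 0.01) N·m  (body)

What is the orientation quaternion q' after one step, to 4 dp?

q' = (-0.0169, 0.6883, -0.7221, -0.0677)

q⊗(0,ω) = (-0.4242642, -0.4242642, -0.4242642, -1.6970568)
q + ½dt·q⊗(0,ω), renormalized = (-0.0169, 0.6883, -0.7221, -0.0677)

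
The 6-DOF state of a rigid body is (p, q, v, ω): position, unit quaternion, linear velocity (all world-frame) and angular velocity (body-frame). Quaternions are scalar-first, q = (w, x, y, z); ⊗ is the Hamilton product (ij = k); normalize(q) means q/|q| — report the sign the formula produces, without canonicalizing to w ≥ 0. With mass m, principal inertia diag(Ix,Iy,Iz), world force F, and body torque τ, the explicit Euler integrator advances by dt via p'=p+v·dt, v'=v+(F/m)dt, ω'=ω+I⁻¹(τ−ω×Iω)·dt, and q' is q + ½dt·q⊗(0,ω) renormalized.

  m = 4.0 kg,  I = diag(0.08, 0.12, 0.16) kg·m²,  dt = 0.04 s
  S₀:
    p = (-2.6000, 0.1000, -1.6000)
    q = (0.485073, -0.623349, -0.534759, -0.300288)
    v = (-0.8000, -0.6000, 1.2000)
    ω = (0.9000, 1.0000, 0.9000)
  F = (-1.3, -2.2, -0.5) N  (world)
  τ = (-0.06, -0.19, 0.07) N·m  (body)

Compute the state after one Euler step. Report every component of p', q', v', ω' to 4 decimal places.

p' = (-2.6320, 0.0760, -1.5520)
q' = (0.5121, -0.6179, -0.5190, -0.2942)
v' = (-0.8130, -0.6220, 1.1950)
ω' = (0.8520, 0.9583, 0.9085)

precession coupling ω×(Iω) = (0.0360, -0.0648, 0.0360)
(τ − ω×Iω)/I = (-1.2000, -1.0433, 0.2125)
ω + α·dt = (0.8520, 0.9583, 0.9085)
2q̇ = q⊗(0,ω) = (1.3660323, 0.2555706, 0.7758279, 0.2944998)
q' = normalize(q + ½dt·q⊗(0,ω)) = (0.5121, -0.6179, -0.5190, -0.2942)
new position p' = (-2.6320, 0.0760, -1.5520)
v' = v + a·dt = (-0.8130, -0.6220, 1.1950)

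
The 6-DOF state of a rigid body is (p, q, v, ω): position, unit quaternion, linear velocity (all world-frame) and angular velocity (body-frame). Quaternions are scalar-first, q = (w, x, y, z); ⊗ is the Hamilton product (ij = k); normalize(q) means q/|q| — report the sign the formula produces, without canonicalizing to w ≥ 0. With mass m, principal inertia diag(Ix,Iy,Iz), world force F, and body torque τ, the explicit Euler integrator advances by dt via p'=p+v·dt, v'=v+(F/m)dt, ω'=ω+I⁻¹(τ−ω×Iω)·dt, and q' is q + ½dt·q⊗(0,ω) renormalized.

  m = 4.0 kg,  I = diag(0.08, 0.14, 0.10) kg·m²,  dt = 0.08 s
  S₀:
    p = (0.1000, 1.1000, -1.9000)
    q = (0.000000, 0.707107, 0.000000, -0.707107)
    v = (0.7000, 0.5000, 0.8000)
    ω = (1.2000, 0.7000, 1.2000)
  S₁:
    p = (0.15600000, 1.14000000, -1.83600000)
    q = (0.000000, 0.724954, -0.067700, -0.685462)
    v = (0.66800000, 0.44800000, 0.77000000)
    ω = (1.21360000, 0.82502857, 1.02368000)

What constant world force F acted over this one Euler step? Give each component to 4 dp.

v₁ − v₀ = (-0.03200000, -0.05200000, -0.03000000)
applied force F = (-1.6000, -2.6000, -1.5000)

F = (-1.6000, -2.6000, -1.5000)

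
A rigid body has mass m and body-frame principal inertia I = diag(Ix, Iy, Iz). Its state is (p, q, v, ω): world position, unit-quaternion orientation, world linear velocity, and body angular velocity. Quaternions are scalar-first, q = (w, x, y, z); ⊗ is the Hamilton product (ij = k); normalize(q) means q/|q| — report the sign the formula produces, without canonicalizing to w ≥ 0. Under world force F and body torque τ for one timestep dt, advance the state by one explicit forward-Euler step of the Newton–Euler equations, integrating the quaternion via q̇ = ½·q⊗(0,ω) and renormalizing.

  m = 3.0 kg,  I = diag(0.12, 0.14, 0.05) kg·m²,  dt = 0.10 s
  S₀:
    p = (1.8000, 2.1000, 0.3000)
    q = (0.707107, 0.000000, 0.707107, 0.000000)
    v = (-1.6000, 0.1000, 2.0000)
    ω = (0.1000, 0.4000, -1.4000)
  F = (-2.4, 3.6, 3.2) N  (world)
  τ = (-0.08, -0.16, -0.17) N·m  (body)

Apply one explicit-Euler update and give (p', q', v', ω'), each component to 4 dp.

linear accel F/m = (-0.8000, 1.2000, 1.0667)
p + v·dt = (1.6400, 2.1100, 0.5000)
v + (F/m)dt = (-1.6800, 0.2200, 2.1067)
ω×(Iω) gyroscopic = (0.0504, -0.0098, 0.0008)
α = I⁻¹(τ − ω×Iω) = (-1.0867, -1.0729, -3.4160)
ω' = ω + α·dt = (-0.0087, 0.2927, -1.7416)
Hamilton product q⊗(0,ω) = (-0.2828428, -0.9192391, 0.2828428, -1.0606605)
updated quaternion q' = (0.6911, -0.0458, 0.7193, -0.0529)

p' = (1.6400, 2.1100, 0.5000)
q' = (0.6911, -0.0458, 0.7193, -0.0529)
v' = (-1.6800, 0.2200, 2.1067)
ω' = (-0.0087, 0.2927, -1.7416)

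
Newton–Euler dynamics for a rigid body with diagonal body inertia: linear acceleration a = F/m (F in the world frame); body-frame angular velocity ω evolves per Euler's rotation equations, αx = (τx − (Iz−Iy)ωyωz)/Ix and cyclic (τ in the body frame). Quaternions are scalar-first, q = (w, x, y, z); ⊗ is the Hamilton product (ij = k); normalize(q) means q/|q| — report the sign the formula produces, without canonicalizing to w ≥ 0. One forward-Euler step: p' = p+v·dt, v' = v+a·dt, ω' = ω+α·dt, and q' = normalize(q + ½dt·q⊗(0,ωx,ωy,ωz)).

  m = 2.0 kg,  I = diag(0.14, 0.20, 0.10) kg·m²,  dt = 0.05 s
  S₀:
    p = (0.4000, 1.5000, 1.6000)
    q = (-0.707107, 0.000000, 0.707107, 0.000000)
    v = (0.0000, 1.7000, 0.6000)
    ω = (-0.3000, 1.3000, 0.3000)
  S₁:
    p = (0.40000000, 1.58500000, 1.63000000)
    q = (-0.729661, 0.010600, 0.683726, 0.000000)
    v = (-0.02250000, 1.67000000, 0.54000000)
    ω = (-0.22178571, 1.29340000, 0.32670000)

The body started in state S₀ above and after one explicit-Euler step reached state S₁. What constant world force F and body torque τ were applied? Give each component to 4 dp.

F = (-0.9000, -1.2000, -2.4000)
τ = (0.1800, -0.0300, 0.0300)

Δω = ω₁−ω₀ = (0.07821429, -0.00660000, 0.02670000)
τ = I·(Δω/dt) + ω₀×(Iω₀) = (0.1800, -0.0300, 0.0300)
v₁ − v₀ = (-0.02250000, -0.03000000, -0.06000000)
applied force F = (-0.9000, -1.2000, -2.4000)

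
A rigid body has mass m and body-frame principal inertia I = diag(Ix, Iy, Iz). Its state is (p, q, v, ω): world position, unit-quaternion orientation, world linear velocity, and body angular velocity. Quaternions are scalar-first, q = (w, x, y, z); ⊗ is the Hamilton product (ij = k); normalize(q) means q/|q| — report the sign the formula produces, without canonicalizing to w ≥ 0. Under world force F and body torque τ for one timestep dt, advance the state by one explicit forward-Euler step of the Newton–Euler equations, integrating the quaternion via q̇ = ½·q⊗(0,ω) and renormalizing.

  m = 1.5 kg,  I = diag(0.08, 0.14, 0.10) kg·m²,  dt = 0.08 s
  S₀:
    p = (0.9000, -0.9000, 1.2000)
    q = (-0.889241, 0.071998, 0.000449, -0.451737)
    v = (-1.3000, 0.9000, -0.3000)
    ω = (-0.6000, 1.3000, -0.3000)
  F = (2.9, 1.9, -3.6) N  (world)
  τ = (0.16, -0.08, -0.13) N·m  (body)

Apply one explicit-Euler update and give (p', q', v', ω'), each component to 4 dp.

p' = p + v·dt = (0.7960, -0.8280, 1.1760)
new velocity v' = (-1.1453, 1.0013, -0.4920)
α = I⁻¹(τ − ω×Iω) = (1.8050, -0.5457, -0.8320)
ω' = ω + α·dt = (-0.4556, 1.2563, -0.3666)
2q̇ = q⊗(0,ω) = (-0.0929060, 1.1206680, -0.8633717, 0.3606391)
q' = normalize(q + ½dt·q⊗(0,ω)) = (-0.8914, 0.1166, -0.0340, -0.4366)

p' = (0.7960, -0.8280, 1.1760)
q' = (-0.8914, 0.1166, -0.0340, -0.4366)
v' = (-1.1453, 1.0013, -0.4920)
ω' = (-0.4556, 1.2563, -0.3666)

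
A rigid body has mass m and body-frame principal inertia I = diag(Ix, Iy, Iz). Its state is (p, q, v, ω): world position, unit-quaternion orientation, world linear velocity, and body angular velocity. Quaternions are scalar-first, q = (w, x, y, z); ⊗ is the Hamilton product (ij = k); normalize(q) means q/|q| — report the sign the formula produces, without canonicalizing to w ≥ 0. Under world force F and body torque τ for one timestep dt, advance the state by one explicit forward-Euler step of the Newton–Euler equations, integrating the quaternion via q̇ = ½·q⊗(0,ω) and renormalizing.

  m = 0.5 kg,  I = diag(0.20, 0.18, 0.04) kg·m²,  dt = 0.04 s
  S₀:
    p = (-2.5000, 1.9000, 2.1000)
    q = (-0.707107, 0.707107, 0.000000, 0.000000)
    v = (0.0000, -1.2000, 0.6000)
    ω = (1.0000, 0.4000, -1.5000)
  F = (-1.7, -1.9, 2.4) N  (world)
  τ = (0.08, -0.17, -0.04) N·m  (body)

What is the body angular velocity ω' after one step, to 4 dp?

ω×(Iω) gyroscopic = (0.0840, -0.2400, -0.0080)
α = I⁻¹(τ − ω×Iω) = (-0.0200, 0.3889, -0.8000)
ω' = ω + α·dt = (0.9992, 0.4156, -1.5320)

ω' = (0.9992, 0.4156, -1.5320)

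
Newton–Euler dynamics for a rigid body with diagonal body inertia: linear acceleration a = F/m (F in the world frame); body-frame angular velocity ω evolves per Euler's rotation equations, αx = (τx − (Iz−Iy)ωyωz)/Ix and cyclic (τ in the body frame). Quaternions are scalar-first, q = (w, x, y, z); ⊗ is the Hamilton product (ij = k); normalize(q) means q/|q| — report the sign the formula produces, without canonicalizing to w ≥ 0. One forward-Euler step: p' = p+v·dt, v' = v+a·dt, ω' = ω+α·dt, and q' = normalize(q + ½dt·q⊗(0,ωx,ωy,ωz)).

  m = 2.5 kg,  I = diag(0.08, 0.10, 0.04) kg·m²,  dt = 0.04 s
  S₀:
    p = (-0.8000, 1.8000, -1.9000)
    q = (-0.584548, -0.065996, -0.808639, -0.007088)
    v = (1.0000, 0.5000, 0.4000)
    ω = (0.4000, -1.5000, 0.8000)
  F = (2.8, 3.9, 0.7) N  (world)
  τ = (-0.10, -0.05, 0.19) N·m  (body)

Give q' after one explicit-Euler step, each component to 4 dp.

q' = (-0.6078, -0.0838, -0.7896, -0.0080)

Hamilton product q⊗(0,ω) = (-1.1808897, -0.8913624, 0.9267836, -0.0451888)
updated quaternion q' = (-0.6078, -0.0838, -0.7896, -0.0080)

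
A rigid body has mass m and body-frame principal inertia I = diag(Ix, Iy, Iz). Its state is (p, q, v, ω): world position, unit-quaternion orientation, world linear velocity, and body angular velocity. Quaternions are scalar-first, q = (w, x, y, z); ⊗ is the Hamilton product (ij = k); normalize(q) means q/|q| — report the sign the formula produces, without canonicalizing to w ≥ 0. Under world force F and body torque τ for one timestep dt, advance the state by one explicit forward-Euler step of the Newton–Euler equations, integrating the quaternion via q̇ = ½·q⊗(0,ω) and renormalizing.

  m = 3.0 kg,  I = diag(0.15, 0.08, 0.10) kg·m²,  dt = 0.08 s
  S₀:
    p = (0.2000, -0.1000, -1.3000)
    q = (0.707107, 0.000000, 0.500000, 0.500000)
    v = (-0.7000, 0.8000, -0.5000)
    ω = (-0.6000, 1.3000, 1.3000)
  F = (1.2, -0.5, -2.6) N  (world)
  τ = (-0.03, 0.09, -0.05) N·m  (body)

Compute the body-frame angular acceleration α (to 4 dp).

α = (-0.4253, 1.6125, -1.0460)

ω×(Iω) gyroscopic = (0.0338, -0.0390, 0.0546)
angular accel α = (-0.4253, 1.6125, -1.0460)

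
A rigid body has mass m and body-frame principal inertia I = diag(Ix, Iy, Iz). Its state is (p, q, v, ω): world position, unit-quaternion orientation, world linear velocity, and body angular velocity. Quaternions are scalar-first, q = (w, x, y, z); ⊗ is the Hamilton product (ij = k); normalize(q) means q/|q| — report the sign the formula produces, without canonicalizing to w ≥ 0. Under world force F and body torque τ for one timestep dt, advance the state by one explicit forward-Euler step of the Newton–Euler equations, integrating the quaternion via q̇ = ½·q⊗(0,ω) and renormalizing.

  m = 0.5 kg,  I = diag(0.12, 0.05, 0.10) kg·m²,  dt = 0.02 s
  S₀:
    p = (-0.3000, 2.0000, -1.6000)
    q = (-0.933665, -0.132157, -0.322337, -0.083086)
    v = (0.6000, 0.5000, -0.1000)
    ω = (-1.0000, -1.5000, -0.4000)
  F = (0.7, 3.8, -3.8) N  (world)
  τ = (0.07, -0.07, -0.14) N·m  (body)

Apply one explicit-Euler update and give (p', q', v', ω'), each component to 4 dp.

ω×(Iω) gyroscopic = (0.0300, 0.0080, -0.1050)
α = I⁻¹(τ − ω×Iω) = (0.3333, -1.5600, -0.3500)
new body rate ω' = (-0.9933, -1.5312, -0.4070)
Hamilton product q⊗(0,ω) = (-0.6488969, 0.9379708, 1.4307207, 0.2493645)
updated quaternion q' = (-0.9400, -0.1228, -0.3080, -0.0806)
p + v·dt = (-0.2880, 2.0100, -1.6020)
v + (F/m)dt = (0.6280, 0.6520, -0.2520)

p' = (-0.2880, 2.0100, -1.6020)
q' = (-0.9400, -0.1228, -0.3080, -0.0806)
v' = (0.6280, 0.6520, -0.2520)
ω' = (-0.9933, -1.5312, -0.4070)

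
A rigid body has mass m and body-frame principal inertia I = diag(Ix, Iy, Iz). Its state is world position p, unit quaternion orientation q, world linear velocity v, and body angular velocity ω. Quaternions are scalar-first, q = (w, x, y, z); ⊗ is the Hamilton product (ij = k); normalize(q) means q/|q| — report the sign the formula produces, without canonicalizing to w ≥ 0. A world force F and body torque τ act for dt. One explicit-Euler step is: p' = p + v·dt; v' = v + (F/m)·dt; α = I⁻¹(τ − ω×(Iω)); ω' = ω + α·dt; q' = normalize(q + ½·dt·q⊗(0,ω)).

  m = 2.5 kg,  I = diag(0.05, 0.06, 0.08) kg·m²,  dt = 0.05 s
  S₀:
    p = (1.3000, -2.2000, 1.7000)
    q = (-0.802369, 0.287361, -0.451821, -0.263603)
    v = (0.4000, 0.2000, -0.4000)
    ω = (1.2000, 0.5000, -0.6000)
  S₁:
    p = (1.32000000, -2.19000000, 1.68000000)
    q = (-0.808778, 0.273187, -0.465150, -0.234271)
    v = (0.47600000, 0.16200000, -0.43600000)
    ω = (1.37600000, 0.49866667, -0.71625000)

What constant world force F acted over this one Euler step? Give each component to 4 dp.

velocity change Δv = (0.07600000, -0.03800000, -0.03600000)
applied force F = (3.8000, -1.9000, -1.8000)

F = (3.8000, -1.9000, -1.8000)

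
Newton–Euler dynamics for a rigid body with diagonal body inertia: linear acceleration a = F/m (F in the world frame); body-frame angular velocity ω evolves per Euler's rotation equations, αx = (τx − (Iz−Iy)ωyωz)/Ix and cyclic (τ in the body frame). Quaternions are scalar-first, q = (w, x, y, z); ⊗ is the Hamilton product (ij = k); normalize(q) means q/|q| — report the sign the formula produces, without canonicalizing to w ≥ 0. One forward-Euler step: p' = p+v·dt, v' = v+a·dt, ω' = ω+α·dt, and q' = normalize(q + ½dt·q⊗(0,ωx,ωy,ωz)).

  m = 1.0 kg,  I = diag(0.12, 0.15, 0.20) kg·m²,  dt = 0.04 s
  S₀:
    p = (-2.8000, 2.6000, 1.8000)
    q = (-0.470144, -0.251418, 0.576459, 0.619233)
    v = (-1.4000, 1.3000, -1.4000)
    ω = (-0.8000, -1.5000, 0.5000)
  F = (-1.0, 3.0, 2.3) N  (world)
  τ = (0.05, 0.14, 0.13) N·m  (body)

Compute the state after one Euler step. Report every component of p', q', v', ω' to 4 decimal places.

p' = p + v·dt = (-2.8560, 2.6520, 1.7440)
v + (F/m)dt = (-1.4400, 1.4200, -1.3080)
angular accel α = (0.7292, 0.7200, 0.4700)
new body rate ω' = (-0.7708, -1.4712, 0.5188)
2q̇ = q⊗(0,ω) = (0.3539376, 1.5931942, 0.3355386, 0.6032222)
updated quaternion q' = (-0.4628, -0.2194, 0.5828, 0.6309)

p' = (-2.8560, 2.6520, 1.7440)
q' = (-0.4628, -0.2194, 0.5828, 0.6309)
v' = (-1.4400, 1.4200, -1.3080)
ω' = (-0.7708, -1.4712, 0.5188)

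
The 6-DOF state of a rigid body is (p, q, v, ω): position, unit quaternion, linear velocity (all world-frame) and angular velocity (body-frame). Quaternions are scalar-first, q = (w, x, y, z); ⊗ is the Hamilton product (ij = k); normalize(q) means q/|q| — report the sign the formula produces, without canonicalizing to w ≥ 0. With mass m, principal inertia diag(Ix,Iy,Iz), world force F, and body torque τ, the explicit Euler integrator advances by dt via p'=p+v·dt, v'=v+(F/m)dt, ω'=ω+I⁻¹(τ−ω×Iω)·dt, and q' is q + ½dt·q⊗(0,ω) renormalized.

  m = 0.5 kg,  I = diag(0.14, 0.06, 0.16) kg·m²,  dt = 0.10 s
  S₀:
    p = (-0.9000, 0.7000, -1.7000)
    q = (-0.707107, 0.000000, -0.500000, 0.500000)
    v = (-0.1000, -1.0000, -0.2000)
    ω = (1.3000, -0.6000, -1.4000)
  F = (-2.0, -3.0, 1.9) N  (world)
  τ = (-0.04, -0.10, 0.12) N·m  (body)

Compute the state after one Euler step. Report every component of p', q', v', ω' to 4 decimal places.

p' = (-0.9100, 0.6000, -1.7200)
q' = (-0.6837, 0.0040, -0.4441, 0.5791)
v' = (-0.5000, -1.6000, 0.1800)
ω' = (1.2114, -0.8273, -1.3640)

(τ − ω×Iω)/I = (-0.8857, -2.2733, 0.3600)
new body rate ω' = (1.2114, -0.8273, -1.3640)
2q̇ = q⊗(0,ω) = (0.4000000, 0.0807609, 1.0742642, 1.6399498)
q + ½dt·q⊗(0,ω), renormalized = (-0.6837, 0.0040, -0.4441, 0.5791)
linear accel F/m = (-4.0000, -6.0000, 3.8000)
p' = p + v·dt = (-0.9100, 0.6000, -1.7200)
v + (F/m)dt = (-0.5000, -1.6000, 0.1800)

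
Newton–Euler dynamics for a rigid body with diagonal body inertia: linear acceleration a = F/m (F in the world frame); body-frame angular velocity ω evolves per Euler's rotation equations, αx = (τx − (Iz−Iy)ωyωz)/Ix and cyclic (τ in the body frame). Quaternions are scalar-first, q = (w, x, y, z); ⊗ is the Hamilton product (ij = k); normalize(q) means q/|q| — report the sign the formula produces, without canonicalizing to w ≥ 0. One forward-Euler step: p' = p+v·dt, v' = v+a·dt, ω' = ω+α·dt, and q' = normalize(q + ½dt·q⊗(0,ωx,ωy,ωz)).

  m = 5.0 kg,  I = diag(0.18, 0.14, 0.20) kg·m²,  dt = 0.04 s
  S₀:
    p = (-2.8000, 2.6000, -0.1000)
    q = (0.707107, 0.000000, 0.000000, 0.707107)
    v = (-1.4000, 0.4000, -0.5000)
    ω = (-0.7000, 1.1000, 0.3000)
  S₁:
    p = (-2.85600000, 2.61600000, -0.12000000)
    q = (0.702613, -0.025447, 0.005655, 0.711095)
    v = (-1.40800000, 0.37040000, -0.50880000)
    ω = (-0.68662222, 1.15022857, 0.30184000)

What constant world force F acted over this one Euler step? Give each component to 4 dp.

F = (-1.0000, -3.7000, -1.1000)

velocity change Δv = (-0.00800000, -0.02960000, -0.00880000)
applied force F = (-1.0000, -3.7000, -1.1000)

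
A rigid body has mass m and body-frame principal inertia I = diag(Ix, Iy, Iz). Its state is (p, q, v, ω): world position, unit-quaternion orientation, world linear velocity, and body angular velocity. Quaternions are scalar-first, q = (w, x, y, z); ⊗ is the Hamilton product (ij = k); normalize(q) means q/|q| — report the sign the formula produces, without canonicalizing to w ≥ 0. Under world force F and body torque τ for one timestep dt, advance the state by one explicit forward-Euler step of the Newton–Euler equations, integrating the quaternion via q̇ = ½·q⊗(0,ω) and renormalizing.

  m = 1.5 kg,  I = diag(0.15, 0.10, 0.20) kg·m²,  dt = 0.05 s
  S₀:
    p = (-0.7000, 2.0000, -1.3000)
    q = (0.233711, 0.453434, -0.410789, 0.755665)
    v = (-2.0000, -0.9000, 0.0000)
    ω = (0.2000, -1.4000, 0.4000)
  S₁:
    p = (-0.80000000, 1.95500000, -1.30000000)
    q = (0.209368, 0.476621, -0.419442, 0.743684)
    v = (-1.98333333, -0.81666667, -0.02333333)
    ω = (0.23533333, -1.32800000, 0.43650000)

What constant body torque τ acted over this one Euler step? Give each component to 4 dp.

τ = (0.0500, 0.1400, 0.1600)

rate change Δω = (0.03533333, 0.07200000, 0.03650000)
gyro term ω₀×Iω₀ = (-0.0560, -0.0040, 0.0140)
applied torque τ = (0.0500, 0.1400, 0.1600)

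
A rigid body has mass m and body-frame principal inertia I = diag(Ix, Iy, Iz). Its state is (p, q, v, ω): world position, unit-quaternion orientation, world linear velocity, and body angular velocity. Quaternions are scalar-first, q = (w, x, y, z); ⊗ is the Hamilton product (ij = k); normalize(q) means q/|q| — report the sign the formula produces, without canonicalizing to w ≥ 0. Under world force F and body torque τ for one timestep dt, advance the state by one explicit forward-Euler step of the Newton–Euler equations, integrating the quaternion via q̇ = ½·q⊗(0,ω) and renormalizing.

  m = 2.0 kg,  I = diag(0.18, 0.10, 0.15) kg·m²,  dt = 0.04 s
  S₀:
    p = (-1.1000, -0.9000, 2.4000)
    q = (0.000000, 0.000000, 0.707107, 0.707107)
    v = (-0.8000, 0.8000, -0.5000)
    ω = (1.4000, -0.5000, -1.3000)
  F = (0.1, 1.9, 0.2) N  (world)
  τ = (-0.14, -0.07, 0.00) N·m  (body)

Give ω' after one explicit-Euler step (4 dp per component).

angular accel α = (-0.9583, -0.1540, -0.3733)
ω' = ω + α·dt = (1.3617, -0.5062, -1.3149)

ω' = (1.3617, -0.5062, -1.3149)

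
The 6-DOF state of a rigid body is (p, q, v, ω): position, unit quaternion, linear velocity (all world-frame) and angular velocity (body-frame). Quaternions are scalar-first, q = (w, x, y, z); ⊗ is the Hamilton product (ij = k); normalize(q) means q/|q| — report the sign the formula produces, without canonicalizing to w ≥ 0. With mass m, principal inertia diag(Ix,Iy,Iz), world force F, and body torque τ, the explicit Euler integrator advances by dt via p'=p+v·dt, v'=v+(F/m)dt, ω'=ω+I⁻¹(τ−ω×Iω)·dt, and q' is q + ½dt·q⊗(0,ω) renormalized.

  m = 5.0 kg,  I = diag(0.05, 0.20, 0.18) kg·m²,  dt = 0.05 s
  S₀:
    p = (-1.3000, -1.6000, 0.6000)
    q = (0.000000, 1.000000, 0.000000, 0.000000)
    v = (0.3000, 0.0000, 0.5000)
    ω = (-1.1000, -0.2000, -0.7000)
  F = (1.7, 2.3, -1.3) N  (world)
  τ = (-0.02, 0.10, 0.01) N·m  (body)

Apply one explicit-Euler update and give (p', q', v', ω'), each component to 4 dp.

(τ − ω×Iω)/I = (-0.3440, 1.0005, -0.1278)
ω + α·dt = (-1.1172, -0.1500, -0.7064)
q⊗(0,ω) = (1.1000000, 0.0000000, 0.7000000, -0.2000000)
q + ½dt·q⊗(0,ω), renormalized = (0.0275, 0.9995, 0.0175, -0.0050)
a = (0.3400, 0.4600, -0.2600)
p' = p + v·dt = (-1.2850, -1.6000, 0.6250)
v' = v + a·dt = (0.3170, 0.0230, 0.4870)

p' = (-1.2850, -1.6000, 0.6250)
q' = (0.0275, 0.9995, 0.0175, -0.0050)
v' = (0.3170, 0.0230, 0.4870)
ω' = (-1.1172, -0.1500, -0.7064)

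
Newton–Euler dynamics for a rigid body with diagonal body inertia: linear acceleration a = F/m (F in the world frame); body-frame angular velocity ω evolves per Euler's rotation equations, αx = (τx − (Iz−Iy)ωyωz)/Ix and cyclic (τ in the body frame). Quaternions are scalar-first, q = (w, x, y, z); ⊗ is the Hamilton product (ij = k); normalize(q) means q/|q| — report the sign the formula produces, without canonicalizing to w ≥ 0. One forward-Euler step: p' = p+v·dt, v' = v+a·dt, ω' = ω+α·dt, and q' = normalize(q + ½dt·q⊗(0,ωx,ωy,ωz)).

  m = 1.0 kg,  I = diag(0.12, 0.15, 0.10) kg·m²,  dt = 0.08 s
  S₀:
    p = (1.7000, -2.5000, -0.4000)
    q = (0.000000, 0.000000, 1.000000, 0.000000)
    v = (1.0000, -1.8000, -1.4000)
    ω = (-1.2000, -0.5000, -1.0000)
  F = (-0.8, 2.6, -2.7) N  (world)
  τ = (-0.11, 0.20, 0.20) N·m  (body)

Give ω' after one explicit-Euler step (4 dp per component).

ω' = (-1.2567, -0.4061, -0.8544)

(τ − ω×Iω)/I = (-0.7083, 1.1733, 1.8200)
ω' = ω + α·dt = (-1.2567, -0.4061, -0.8544)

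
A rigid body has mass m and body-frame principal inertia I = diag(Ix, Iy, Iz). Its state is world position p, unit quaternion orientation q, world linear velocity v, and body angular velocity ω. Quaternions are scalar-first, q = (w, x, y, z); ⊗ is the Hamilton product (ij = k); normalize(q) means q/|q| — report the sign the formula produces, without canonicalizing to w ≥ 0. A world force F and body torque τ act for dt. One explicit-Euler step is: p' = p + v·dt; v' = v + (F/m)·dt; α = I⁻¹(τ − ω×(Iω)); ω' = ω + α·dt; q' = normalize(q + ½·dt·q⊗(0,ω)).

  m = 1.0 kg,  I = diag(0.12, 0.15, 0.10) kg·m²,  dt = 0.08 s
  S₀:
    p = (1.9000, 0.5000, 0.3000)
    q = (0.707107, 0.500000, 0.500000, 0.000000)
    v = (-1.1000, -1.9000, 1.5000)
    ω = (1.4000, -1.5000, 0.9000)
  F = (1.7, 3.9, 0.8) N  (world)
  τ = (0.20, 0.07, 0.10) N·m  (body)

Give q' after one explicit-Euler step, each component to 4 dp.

q' = (0.7063, 0.5554, 0.4378, -0.0324)

2q̇ = q⊗(0,ω) = (0.0500000, 1.4399498, -1.5106605, -0.8136037)
updated quaternion q' = (0.7063, 0.5554, 0.4378, -0.0324)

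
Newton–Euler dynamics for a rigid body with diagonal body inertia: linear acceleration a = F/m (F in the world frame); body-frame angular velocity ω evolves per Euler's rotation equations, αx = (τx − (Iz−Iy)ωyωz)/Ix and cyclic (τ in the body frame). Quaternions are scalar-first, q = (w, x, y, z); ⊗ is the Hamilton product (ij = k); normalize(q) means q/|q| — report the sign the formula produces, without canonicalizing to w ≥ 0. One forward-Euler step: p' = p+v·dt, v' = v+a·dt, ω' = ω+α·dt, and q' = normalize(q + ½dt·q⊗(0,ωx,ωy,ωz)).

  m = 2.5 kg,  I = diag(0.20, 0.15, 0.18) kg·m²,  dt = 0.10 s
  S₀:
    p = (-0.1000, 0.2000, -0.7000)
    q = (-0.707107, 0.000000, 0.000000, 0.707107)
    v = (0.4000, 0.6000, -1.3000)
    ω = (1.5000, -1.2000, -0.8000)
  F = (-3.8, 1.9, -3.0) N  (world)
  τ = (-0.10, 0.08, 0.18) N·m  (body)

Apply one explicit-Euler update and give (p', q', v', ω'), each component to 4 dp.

p' = (-0.0600, 0.2600, -0.8300)
q' = (-0.6752, -0.0105, 0.0949, 0.7314)
v' = (0.2480, 0.6760, -1.4200)
ω' = (1.4356, -1.1307, -0.7500)

gyro term ω×Iω = (0.0288, -0.0240, 0.0900)
α = I⁻¹(τ − ω×Iω) = (-0.6440, 0.6933, 0.5000)
new body rate ω' = (1.4356, -1.1307, -0.7500)
q⊗(0,ω) = (0.5656856, -0.2121321, 1.9091889, 0.5656856)
q' = normalize(q + ½dt·q⊗(0,ω)) = (-0.6752, -0.0105, 0.0949, 0.7314)
a = F/m = (-1.5200, 0.7600, -1.2000)
p' = p + v·dt = (-0.0600, 0.2600, -0.8300)
v + (F/m)dt = (0.2480, 0.6760, -1.4200)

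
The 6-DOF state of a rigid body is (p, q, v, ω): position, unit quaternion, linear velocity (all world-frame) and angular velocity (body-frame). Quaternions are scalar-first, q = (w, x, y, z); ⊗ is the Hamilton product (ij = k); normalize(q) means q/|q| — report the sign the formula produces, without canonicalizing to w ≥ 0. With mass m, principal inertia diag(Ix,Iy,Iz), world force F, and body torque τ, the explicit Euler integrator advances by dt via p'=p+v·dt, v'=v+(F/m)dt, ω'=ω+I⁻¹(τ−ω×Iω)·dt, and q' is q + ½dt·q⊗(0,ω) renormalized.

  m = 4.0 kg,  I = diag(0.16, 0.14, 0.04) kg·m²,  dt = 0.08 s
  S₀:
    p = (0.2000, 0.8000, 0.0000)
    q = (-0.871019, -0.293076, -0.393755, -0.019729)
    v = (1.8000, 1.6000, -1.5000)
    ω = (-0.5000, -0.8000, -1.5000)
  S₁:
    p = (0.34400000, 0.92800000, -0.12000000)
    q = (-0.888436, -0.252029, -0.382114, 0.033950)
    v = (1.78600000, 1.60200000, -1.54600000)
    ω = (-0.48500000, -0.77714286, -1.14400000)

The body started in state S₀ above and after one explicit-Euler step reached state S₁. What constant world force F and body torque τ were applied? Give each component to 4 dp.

Δω = ω₁−ω₀ = (0.01500000, 0.02285714, 0.35600000)
I·α + gyro = (-0.0900, 0.1300, 0.1700)
velocity change Δv = (-0.01400000, 0.00200000, -0.04600000)
applied force F = (-0.7000, 0.1000, -2.3000)

F = (-0.7000, 0.1000, -2.3000)
τ = (-0.0900, 0.1300, 0.1700)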